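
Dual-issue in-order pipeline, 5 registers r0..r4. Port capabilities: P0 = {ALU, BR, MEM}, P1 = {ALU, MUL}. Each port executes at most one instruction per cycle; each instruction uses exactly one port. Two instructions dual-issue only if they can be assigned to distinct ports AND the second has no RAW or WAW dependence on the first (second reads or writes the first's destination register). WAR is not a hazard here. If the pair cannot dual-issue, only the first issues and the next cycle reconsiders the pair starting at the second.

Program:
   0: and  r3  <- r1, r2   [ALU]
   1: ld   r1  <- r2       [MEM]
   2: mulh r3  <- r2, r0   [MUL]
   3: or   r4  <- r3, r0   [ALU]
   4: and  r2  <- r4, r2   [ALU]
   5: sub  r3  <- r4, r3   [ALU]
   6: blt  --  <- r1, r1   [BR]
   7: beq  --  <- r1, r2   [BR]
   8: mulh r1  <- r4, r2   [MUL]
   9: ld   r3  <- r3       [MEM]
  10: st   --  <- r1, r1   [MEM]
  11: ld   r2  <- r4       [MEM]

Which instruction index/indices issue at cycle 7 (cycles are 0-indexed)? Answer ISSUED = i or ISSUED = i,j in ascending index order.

#0 head=0: and.ALU/ld.MEM i0/i1 pair
#1 head=2: mulh.MUL i2 RAW r3
#2 head=3: or.ALU i3 RAW r4
#3 head=4: and.ALU/sub.ALU i4/i5 pair
#4 head=6: blt.BR i6 no-port BR/BR
#5 head=7: beq.BR/mulh.MUL i7/i8 pair
#6 head=9: ld.MEM i9 no-port MEM/MEM
#7 head=10: st.MEM i10 no-port MEM/MEM
#8 head=11: ld.MEM i11 tail

ISSUED = 10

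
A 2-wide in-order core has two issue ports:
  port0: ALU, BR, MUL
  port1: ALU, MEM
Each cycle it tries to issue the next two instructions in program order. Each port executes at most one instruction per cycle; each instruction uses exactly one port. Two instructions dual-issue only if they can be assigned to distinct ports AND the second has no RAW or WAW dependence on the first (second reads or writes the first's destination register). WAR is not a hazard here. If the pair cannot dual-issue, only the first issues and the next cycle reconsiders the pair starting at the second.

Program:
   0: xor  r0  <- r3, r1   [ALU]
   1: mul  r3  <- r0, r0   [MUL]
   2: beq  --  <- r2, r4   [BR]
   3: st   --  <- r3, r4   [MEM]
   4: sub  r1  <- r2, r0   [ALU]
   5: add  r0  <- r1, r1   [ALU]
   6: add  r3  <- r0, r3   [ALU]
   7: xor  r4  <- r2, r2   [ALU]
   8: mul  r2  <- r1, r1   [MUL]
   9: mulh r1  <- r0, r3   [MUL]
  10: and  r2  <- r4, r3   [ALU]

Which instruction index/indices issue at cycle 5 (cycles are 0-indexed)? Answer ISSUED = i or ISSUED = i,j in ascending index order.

ISSUED = 6,7

c0: i0 xor.ALU  RAW r0
c1: i1 mul.MUL  no-port MUL/BR
c2: i2,i3 beq.BR+st.MEM  dual
c3: i4 sub.ALU  RAW r1
c4: i5 add.ALU  RAW r0
c5: i6,i7 add.ALU+xor.ALU  dual
c6: i8 mul.MUL  no-port MUL/MUL
c7: i9,i10 mulh.MUL+and.ALU  dual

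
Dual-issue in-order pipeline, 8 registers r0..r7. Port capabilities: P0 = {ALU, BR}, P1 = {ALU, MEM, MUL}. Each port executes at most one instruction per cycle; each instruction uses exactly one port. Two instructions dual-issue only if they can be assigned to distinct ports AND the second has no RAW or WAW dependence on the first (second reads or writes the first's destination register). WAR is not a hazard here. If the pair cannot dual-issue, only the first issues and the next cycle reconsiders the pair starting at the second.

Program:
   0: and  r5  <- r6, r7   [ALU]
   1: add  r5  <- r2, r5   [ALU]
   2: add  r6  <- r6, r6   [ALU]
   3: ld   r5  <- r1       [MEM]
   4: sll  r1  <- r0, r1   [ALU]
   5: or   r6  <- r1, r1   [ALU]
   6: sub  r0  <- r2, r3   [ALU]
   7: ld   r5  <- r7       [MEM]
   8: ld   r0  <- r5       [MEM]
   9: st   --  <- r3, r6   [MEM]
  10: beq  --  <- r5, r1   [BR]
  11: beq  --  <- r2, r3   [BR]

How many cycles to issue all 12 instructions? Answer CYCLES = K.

0. and @i0  | RAW+WAW r5
1. add/add @i1/i2  | dual
2. ld/sll @i3/i4  | dual
3. or/sub @i5/i6  | dual
4. ld @i7  | no-port MEM/MEM
5. ld @i8  | no-port MEM/MEM
6. st/beq @i9/i10  | dual
7. beq @i11  | tail

CYCLES = 8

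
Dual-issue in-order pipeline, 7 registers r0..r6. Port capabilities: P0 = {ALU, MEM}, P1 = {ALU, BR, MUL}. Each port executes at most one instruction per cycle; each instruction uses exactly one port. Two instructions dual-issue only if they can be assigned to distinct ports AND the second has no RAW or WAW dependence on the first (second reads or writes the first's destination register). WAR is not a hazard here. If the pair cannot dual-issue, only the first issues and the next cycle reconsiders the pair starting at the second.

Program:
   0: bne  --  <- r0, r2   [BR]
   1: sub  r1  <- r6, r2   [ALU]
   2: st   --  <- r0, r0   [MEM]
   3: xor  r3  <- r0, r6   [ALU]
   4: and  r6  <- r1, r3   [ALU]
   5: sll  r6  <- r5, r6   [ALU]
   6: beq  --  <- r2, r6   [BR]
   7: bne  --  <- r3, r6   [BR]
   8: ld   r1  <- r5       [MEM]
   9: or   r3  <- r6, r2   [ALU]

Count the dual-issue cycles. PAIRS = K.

  cy0 -> i0&i1 (bne;sub) pair
  cy1 -> i2&i3 (st;xor) pair
  cy2 -> i4 (and) RAW+WAW r6
  cy3 -> i5 (sll) RAW r6
  cy4 -> i6 (beq) no-port BR/BR
  cy5 -> i7&i8 (bne;ld) pair
  cy6 -> i9 (or) tail

PAIRS = 3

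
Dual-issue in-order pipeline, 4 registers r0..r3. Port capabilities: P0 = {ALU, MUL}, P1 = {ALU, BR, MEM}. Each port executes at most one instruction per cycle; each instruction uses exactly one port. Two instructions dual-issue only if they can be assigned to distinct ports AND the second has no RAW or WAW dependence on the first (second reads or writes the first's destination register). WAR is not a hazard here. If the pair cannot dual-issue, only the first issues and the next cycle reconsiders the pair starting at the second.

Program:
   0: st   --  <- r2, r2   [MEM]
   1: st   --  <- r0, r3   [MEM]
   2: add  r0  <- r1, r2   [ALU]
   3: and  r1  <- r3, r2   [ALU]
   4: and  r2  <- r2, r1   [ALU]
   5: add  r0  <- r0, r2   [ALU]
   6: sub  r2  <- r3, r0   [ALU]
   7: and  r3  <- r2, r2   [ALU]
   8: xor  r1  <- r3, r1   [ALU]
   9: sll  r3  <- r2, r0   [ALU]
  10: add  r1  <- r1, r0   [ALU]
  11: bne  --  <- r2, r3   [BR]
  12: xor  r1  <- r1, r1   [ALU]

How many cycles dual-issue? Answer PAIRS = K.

PAIRS = 3

t=0 i0:st.MEM ; no-port MEM/MEM
t=1 i1/i2:st.MEM+add.ALU ; pair
t=2 i3:and.ALU ; RAW r1
t=3 i4:and.ALU ; RAW r2
t=4 i5:add.ALU ; RAW r0
t=5 i6:sub.ALU ; RAW r2
t=6 i7:and.ALU ; RAW r3
t=7 i8/i9:xor.ALU+sll.ALU ; pair
t=8 i10/i11:add.ALU+bne.BR ; pair
t=9 i12:xor.ALU ; tail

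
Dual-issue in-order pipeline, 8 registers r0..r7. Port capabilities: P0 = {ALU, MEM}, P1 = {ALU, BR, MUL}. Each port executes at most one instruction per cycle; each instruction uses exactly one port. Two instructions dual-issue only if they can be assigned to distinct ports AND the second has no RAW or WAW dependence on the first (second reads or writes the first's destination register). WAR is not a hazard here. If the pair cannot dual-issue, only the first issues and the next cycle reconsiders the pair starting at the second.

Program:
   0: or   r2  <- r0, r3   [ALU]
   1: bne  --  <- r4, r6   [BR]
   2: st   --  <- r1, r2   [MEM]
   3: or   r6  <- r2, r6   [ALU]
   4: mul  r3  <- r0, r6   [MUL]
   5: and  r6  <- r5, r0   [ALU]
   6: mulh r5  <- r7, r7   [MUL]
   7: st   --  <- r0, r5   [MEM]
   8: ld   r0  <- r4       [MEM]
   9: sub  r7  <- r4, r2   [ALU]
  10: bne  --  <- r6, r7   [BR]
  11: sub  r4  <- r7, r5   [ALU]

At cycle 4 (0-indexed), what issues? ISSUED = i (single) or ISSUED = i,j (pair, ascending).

ISSUED = 7

0. or/bne @i0/i1  | pair
1. st/or @i2/i3  | pair
2. mul/and @i4/i5  | pair
3. mulh @i6  | RAW r5
4. st @i7  | no-port MEM/MEM
5. ld/sub @i8/i9  | pair
6. bne/sub @i10/i11  | pair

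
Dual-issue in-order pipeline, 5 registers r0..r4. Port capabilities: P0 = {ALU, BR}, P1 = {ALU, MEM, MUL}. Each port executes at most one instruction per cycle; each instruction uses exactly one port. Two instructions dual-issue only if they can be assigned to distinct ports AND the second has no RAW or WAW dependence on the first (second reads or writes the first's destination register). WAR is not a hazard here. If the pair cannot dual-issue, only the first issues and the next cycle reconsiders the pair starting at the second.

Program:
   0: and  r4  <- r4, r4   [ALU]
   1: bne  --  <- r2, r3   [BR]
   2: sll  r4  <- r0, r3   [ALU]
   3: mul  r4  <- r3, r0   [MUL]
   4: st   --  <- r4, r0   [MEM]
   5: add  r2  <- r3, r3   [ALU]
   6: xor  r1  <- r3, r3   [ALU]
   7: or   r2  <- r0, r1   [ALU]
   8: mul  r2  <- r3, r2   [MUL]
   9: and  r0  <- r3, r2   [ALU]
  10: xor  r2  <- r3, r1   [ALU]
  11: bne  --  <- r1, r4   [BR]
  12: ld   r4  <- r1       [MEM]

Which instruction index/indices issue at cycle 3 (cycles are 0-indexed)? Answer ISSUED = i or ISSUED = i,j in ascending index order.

c0: i0,i1 and+bne  2-wide
c1: i2 sll  WAW r4
c2: i3 mul  no-port MUL/MEM
c3: i4,i5 st+add  2-wide
c4: i6 xor  RAW r1
c5: i7 or  RAW+WAW r2
c6: i8 mul  RAW r2
c7: i9,i10 and+xor  2-wide
c8: i11,i12 bne+ld  2-wide

ISSUED = 4,5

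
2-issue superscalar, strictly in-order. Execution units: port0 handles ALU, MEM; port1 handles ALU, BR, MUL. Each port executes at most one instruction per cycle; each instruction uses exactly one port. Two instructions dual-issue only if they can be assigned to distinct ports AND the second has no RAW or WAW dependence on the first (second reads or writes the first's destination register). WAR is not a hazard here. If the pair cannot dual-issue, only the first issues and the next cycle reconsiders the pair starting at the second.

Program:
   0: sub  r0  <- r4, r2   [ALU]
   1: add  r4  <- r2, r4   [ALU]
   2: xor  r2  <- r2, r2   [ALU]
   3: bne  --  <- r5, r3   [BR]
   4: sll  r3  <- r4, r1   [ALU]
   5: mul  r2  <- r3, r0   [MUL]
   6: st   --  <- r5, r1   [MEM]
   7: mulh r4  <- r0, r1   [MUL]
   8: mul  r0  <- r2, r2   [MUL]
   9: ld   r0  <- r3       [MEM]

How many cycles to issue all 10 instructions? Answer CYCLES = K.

CYCLES = 7

  cy0 -> i0/i1 (sub.ALU add.ALU) pair
  cy1 -> i2/i3 (xor.ALU bne.BR) pair
  cy2 -> i4 (sll.ALU) RAW r3
  cy3 -> i5/i6 (mul.MUL st.MEM) pair
  cy4 -> i7 (mulh.MUL) no-port MUL/MUL
  cy5 -> i8 (mul.MUL) WAW r0
  cy6 -> i9 (ld.MEM) tail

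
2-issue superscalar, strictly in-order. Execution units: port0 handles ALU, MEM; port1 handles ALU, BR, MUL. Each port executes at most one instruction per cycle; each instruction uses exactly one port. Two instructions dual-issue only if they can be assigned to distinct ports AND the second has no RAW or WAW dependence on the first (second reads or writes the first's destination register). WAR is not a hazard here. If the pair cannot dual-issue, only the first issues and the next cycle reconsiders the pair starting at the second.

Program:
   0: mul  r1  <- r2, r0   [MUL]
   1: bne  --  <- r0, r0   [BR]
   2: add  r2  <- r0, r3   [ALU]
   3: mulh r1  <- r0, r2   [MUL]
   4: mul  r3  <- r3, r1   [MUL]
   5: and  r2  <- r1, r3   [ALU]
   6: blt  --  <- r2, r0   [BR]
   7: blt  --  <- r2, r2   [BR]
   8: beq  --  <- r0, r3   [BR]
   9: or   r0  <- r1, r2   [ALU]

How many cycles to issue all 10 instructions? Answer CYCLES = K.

c0: i0 mul  no-port MUL/BR
c1: i1+i2 bne+add  2-wide
c2: i3 mulh  no-port MUL/MUL
c3: i4 mul  RAW r3
c4: i5 and  RAW r2
c5: i6 blt  no-port BR/BR
c6: i7 blt  no-port BR/BR
c7: i8+i9 beq+or  2-wide

CYCLES = 8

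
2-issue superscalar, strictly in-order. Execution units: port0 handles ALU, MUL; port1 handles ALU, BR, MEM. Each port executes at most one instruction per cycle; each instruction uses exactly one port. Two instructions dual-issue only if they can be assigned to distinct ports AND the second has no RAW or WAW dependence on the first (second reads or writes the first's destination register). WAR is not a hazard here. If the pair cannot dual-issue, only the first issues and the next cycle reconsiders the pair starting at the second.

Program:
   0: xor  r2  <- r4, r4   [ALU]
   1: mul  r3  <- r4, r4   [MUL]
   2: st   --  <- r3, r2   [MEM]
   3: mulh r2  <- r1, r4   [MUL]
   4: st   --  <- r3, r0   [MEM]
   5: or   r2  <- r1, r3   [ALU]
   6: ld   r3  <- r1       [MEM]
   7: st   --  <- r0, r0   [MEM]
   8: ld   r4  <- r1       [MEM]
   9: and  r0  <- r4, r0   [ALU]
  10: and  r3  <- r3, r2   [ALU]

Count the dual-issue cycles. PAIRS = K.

PAIRS = 4

c0: i0&i1 xor.ALU+mul.MUL  dual
c1: i2&i3 st.MEM+mulh.MUL  dual
c2: i4&i5 st.MEM+or.ALU  dual
c3: i6 ld.MEM  no-port MEM/MEM
c4: i7 st.MEM  no-port MEM/MEM
c5: i8 ld.MEM  RAW r4
c6: i9&i10 and.ALU+and.ALU  dual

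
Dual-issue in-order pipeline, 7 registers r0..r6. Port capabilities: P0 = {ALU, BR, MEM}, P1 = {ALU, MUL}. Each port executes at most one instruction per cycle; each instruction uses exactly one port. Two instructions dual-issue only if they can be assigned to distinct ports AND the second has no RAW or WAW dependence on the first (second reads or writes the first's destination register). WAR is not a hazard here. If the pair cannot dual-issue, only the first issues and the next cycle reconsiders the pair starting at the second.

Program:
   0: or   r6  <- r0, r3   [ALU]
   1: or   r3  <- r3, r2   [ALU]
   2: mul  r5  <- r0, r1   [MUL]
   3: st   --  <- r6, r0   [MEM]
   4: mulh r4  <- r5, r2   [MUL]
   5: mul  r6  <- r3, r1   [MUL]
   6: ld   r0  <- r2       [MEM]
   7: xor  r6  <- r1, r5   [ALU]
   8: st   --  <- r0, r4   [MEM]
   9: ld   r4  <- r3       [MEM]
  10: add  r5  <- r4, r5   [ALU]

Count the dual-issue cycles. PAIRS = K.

c0: i0+i1 or;or  2-wide
c1: i2+i3 mul;st  2-wide
c2: i4 mulh  no-port MUL/MUL
c3: i5+i6 mul;ld  2-wide
c4: i7+i8 xor;st  2-wide
c5: i9 ld  RAW r4
c6: i10 add  tail

PAIRS = 4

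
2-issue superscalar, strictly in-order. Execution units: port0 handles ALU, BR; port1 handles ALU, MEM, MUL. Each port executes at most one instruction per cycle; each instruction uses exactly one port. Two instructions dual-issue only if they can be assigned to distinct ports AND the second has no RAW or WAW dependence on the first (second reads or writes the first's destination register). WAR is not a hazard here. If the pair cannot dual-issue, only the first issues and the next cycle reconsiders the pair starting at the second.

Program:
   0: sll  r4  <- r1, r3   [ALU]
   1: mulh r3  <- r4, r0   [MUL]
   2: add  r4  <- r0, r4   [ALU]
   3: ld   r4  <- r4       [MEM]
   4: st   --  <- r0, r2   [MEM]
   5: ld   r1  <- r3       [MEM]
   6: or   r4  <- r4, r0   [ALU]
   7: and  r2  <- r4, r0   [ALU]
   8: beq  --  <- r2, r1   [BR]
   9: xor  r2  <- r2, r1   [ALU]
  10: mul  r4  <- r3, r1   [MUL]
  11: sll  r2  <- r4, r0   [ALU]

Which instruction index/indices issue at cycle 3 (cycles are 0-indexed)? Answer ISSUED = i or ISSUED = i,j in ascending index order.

ISSUED = 4

c0: i0 sll.ALU  RAW r4
c1: i1,i2 mulh.MUL+add.ALU  pair
c2: i3 ld.MEM  no-port MEM/MEM
c3: i4 st.MEM  no-port MEM/MEM
c4: i5,i6 ld.MEM+or.ALU  pair
c5: i7 and.ALU  RAW r2
c6: i8,i9 beq.BR+xor.ALU  pair
c7: i10 mul.MUL  RAW r4
c8: i11 sll.ALU  tail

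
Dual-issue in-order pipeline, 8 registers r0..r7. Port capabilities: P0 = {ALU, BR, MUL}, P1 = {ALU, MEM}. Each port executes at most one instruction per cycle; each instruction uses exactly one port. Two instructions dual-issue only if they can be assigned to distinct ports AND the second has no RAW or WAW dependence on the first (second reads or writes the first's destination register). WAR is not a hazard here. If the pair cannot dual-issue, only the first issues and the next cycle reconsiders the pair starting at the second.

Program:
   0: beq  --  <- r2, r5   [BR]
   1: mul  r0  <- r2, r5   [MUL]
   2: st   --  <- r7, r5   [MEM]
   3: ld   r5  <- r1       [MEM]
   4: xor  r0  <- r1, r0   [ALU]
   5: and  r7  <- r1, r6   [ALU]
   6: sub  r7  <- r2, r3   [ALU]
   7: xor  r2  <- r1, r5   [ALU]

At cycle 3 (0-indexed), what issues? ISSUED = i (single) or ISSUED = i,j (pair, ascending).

  cy0 -> i0 (beq) no-port BR/MUL
  cy1 -> i1/i2 (mul;st) 2-wide
  cy2 -> i3/i4 (ld;xor) 2-wide
  cy3 -> i5 (and) WAW r7
  cy4 -> i6/i7 (sub;xor) 2-wide

ISSUED = 5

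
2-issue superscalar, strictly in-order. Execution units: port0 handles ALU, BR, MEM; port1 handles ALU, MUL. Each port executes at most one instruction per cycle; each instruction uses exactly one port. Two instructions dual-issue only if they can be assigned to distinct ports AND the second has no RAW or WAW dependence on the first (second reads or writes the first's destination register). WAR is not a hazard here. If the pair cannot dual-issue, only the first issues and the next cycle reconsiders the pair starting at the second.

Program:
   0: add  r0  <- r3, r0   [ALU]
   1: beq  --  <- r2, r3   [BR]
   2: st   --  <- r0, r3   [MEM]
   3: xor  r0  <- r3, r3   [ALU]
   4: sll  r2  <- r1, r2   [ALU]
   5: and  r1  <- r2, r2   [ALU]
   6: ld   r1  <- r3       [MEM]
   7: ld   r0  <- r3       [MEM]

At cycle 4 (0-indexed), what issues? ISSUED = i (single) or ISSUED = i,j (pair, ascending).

ISSUED = 6

  cy0 -> i0/i1 (add.ALU+beq.BR) pair
  cy1 -> i2/i3 (st.MEM+xor.ALU) pair
  cy2 -> i4 (sll.ALU) RAW r2
  cy3 -> i5 (and.ALU) WAW r1
  cy4 -> i6 (ld.MEM) no-port MEM/MEM
  cy5 -> i7 (ld.MEM) tail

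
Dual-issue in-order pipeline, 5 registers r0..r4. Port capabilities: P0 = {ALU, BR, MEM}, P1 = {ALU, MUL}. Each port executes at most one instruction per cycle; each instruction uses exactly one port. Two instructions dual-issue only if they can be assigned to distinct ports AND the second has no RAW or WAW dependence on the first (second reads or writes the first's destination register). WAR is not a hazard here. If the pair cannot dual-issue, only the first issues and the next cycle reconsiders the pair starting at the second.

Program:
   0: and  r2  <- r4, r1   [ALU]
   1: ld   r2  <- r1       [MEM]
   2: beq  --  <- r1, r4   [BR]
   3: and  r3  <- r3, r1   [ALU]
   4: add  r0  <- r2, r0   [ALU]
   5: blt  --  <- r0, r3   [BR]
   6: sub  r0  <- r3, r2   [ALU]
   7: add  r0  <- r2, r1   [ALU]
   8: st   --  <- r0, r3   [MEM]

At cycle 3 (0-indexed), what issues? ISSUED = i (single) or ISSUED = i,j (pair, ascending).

ISSUED = 4

t=0 i0:and.ALU ; WAW r2
t=1 i1:ld.MEM ; no-port MEM/BR
t=2 i2,i3:beq.BR;and.ALU ; pair
t=3 i4:add.ALU ; RAW r0
t=4 i5,i6:blt.BR;sub.ALU ; pair
t=5 i7:add.ALU ; RAW r0
t=6 i8:st.MEM ; tail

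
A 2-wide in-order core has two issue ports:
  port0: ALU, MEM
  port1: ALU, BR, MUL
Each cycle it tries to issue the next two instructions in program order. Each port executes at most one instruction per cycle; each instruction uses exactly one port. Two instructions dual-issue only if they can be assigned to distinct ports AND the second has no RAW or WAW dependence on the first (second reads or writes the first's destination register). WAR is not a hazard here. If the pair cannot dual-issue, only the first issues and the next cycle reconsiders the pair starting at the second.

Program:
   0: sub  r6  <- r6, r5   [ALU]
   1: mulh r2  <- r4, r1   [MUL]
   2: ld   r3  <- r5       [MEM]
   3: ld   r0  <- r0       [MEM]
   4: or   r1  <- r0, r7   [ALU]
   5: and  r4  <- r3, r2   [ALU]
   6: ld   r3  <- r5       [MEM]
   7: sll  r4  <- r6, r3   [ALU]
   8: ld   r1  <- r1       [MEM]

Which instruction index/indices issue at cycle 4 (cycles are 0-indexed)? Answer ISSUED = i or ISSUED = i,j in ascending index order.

0. sub.ALU/mulh.MUL @i0/i1  | pair
1. ld.MEM @i2  | no-port MEM/MEM
2. ld.MEM @i3  | RAW r0
3. or.ALU/and.ALU @i4/i5  | pair
4. ld.MEM @i6  | RAW r3
5. sll.ALU/ld.MEM @i7/i8  | pair

ISSUED = 6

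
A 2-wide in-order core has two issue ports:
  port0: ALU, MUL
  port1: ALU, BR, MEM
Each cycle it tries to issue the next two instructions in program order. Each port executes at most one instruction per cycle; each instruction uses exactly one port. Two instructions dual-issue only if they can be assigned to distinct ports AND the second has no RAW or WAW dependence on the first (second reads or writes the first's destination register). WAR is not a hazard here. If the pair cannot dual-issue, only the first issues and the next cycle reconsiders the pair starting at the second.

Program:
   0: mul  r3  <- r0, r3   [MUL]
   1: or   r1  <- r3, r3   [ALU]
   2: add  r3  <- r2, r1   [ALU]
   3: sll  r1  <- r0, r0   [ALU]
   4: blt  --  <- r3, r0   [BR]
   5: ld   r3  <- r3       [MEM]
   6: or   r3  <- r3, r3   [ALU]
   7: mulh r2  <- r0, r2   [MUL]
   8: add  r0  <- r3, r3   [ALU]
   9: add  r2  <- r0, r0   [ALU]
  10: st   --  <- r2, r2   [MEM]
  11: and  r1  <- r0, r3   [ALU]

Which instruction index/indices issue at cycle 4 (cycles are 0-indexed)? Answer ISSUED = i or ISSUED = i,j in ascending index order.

ISSUED = 5

c0: i0 mul  RAW r3
c1: i1 or  RAW r1
c2: i2/i3 add;sll  pair
c3: i4 blt  no-port BR/MEM
c4: i5 ld  RAW+WAW r3
c5: i6/i7 or;mulh  pair
c6: i8 add  RAW r0
c7: i9 add  RAW r2
c8: i10/i11 st;and  pair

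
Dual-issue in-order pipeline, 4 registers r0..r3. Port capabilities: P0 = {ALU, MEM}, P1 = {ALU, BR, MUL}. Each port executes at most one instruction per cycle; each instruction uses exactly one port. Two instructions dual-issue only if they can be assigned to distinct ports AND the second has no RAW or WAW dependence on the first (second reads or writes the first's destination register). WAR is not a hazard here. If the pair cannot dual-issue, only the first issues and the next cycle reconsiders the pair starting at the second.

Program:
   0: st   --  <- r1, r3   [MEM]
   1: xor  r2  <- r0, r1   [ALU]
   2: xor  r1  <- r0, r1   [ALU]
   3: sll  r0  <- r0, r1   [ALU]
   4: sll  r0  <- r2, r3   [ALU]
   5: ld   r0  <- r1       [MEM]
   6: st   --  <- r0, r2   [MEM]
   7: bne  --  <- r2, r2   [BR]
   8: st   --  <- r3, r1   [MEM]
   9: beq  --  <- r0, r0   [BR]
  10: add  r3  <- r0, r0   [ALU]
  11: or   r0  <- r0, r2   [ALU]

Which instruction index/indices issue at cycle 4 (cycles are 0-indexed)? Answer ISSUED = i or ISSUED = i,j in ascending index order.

ISSUED = 5

t=0 i0/i1:st xor ; pair
t=1 i2:xor ; RAW r1
t=2 i3:sll ; WAW r0
t=3 i4:sll ; WAW r0
t=4 i5:ld ; no-port MEM/MEM
t=5 i6/i7:st bne ; pair
t=6 i8/i9:st beq ; pair
t=7 i10/i11:add or ; pair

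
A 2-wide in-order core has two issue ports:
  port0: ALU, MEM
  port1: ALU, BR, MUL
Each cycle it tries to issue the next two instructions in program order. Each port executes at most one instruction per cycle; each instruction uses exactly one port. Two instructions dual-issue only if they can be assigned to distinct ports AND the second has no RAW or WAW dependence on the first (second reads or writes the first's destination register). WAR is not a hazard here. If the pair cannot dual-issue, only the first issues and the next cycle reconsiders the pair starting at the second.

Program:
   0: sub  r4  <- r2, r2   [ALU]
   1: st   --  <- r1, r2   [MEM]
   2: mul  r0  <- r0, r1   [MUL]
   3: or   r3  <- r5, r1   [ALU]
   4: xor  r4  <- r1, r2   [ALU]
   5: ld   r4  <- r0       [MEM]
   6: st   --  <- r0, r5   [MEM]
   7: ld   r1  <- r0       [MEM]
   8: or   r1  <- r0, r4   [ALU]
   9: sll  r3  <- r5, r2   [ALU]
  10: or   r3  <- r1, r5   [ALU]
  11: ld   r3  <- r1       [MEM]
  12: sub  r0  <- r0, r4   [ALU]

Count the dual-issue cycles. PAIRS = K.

#0 head=0: sub.ALU;st.MEM i0,i1 pair
#1 head=2: mul.MUL;or.ALU i2,i3 pair
#2 head=4: xor.ALU i4 WAW r4
#3 head=5: ld.MEM i5 no-port MEM/MEM
#4 head=6: st.MEM i6 no-port MEM/MEM
#5 head=7: ld.MEM i7 WAW r1
#6 head=8: or.ALU;sll.ALU i8,i9 pair
#7 head=10: or.ALU i10 WAW r3
#8 head=11: ld.MEM;sub.ALU i11,i12 pair

PAIRS = 4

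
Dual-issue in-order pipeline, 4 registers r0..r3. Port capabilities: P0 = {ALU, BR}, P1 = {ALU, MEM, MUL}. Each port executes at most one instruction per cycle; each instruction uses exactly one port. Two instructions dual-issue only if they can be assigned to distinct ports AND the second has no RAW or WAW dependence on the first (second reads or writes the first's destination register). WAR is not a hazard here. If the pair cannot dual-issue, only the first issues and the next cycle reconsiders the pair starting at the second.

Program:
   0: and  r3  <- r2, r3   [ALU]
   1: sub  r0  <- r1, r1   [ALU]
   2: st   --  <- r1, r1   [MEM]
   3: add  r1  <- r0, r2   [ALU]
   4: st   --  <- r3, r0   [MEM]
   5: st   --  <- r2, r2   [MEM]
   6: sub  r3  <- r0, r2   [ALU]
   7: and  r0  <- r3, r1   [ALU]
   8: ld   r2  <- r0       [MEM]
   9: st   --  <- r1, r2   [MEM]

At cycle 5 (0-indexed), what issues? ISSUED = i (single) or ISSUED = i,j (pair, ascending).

#0 head=0: and.ALU;sub.ALU i0+i1 2-wide
#1 head=2: st.MEM;add.ALU i2+i3 2-wide
#2 head=4: st.MEM i4 no-port MEM/MEM
#3 head=5: st.MEM;sub.ALU i5+i6 2-wide
#4 head=7: and.ALU i7 RAW r0
#5 head=8: ld.MEM i8 no-port MEM/MEM
#6 head=9: st.MEM i9 tail

ISSUED = 8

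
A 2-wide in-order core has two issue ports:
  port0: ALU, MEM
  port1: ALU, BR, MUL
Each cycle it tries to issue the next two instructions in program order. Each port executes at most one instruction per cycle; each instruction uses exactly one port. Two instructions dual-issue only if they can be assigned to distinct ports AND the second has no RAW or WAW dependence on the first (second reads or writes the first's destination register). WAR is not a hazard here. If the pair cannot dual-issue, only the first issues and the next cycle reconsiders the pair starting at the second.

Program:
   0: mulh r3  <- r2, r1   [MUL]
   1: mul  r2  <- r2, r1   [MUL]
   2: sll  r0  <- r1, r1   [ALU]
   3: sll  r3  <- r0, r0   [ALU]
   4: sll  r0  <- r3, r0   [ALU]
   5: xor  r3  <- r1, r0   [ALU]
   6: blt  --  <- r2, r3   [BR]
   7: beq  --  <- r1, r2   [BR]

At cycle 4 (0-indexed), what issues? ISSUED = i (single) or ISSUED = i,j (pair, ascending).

#0 head=0: mulh.MUL i0 no-port MUL/MUL
#1 head=1: mul.MUL+sll.ALU i1/i2 pair
#2 head=3: sll.ALU i3 RAW r3
#3 head=4: sll.ALU i4 RAW r0
#4 head=5: xor.ALU i5 RAW r3
#5 head=6: blt.BR i6 no-port BR/BR
#6 head=7: beq.BR i7 tail

ISSUED = 5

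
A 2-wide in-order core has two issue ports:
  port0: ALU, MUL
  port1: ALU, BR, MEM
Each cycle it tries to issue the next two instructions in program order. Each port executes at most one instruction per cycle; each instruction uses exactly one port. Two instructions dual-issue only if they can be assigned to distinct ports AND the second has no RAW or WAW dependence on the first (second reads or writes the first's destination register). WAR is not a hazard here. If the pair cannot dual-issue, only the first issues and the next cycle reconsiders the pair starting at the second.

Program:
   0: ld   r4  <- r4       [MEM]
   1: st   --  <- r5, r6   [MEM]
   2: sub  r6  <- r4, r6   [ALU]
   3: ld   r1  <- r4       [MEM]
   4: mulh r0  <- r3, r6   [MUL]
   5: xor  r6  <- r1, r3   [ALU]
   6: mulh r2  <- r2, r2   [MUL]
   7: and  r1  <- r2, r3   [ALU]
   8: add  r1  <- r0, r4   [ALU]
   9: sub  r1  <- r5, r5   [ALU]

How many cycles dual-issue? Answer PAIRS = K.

[0] i0  ld.MEM  -- no-port MEM/MEM
[1] i1&i2  st.MEM+sub.ALU  -- dual
[2] i3&i4  ld.MEM+mulh.MUL  -- dual
[3] i5&i6  xor.ALU+mulh.MUL  -- dual
[4] i7  and.ALU  -- WAW r1
[5] i8  add.ALU  -- WAW r1
[6] i9  sub.ALU  -- tail

PAIRS = 3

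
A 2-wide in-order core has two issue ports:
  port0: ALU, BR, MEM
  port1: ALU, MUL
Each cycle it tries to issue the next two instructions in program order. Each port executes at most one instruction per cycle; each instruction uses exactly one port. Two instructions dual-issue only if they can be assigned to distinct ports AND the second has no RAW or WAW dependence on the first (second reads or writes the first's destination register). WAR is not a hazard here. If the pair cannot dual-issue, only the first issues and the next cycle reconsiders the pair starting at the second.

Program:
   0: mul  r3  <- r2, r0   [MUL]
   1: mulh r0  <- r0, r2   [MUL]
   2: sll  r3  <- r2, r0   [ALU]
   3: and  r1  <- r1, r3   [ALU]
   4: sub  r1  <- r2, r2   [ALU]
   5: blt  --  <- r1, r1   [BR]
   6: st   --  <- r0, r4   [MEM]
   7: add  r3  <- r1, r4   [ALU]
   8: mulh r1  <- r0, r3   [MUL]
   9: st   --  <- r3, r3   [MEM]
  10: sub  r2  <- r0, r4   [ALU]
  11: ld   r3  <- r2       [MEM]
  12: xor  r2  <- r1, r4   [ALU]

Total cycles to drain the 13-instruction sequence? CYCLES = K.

CYCLES = 10

0. mul @i0  | no-port MUL/MUL
1. mulh @i1  | RAW r0
2. sll @i2  | RAW r3
3. and @i3  | WAW r1
4. sub @i4  | RAW r1
5. blt @i5  | no-port BR/MEM
6. st;add @i6&i7  | dual
7. mulh;st @i8&i9  | dual
8. sub @i10  | RAW r2
9. ld;xor @i11&i12  | dual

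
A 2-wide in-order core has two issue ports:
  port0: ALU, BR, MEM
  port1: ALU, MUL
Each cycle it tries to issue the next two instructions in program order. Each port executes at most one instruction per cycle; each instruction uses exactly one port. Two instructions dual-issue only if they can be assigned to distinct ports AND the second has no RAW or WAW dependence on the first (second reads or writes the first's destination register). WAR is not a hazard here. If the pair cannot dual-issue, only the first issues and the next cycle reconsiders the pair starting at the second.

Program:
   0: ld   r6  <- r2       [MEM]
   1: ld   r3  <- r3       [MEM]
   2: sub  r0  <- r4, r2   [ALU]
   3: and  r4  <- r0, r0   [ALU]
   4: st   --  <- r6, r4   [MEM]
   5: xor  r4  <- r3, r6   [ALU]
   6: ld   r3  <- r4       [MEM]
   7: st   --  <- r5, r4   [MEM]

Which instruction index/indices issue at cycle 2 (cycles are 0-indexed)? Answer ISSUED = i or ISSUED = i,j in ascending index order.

t=0 i0:ld.MEM ; no-port MEM/MEM
t=1 i1&i2:ld.MEM+sub.ALU ; pair
t=2 i3:and.ALU ; RAW r4
t=3 i4&i5:st.MEM+xor.ALU ; pair
t=4 i6:ld.MEM ; no-port MEM/MEM
t=5 i7:st.MEM ; tail

ISSUED = 3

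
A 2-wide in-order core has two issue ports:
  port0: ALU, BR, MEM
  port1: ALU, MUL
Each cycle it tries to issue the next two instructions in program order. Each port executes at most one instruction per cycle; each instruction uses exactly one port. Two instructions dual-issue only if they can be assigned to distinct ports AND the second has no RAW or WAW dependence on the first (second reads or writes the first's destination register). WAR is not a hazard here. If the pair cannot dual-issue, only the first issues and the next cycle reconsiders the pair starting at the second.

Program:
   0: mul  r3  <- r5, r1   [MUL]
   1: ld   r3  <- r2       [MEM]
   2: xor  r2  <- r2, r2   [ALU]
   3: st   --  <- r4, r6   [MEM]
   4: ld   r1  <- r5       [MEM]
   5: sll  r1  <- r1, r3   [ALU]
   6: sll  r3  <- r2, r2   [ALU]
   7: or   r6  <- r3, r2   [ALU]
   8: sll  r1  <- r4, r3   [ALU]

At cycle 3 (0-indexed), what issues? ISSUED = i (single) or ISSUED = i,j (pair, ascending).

ISSUED = 4

#0 head=0: mul.MUL i0 WAW r3
#1 head=1: ld.MEM+xor.ALU i1+i2 2-wide
#2 head=3: st.MEM i3 no-port MEM/MEM
#3 head=4: ld.MEM i4 RAW+WAW r1
#4 head=5: sll.ALU+sll.ALU i5+i6 2-wide
#5 head=7: or.ALU+sll.ALU i7+i8 2-wide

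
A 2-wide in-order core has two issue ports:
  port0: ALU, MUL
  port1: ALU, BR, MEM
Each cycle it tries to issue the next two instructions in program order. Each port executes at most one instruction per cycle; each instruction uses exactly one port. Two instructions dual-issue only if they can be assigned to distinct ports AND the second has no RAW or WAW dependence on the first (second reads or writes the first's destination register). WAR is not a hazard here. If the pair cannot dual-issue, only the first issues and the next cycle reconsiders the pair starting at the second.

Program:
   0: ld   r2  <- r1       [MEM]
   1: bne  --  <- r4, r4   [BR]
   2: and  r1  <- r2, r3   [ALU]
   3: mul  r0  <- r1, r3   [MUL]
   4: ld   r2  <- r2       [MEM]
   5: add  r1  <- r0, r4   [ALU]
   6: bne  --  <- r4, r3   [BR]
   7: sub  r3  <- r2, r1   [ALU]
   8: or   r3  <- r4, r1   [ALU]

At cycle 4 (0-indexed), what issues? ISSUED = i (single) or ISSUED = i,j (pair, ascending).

#0 head=0: ld i0 no-port MEM/BR
#1 head=1: bne;and i1,i2 pair
#2 head=3: mul;ld i3,i4 pair
#3 head=5: add;bne i5,i6 pair
#4 head=7: sub i7 WAW r3
#5 head=8: or i8 tail

ISSUED = 7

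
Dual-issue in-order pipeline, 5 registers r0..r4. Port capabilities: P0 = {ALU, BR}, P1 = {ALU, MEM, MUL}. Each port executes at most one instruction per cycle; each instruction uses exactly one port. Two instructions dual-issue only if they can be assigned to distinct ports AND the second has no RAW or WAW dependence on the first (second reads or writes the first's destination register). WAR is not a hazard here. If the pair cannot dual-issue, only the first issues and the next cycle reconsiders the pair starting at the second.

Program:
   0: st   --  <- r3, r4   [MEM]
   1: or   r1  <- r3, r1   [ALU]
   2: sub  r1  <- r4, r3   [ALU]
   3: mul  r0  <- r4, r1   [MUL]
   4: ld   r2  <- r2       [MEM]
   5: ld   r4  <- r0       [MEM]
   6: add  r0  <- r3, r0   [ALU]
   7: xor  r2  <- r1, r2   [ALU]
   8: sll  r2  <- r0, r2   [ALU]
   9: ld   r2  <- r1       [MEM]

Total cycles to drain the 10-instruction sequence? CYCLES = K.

CYCLES = 8

c0: i0+i1 st.MEM/or.ALU  pair
c1: i2 sub.ALU  RAW r1
c2: i3 mul.MUL  no-port MUL/MEM
c3: i4 ld.MEM  no-port MEM/MEM
c4: i5+i6 ld.MEM/add.ALU  pair
c5: i7 xor.ALU  RAW+WAW r2
c6: i8 sll.ALU  WAW r2
c7: i9 ld.MEM  tail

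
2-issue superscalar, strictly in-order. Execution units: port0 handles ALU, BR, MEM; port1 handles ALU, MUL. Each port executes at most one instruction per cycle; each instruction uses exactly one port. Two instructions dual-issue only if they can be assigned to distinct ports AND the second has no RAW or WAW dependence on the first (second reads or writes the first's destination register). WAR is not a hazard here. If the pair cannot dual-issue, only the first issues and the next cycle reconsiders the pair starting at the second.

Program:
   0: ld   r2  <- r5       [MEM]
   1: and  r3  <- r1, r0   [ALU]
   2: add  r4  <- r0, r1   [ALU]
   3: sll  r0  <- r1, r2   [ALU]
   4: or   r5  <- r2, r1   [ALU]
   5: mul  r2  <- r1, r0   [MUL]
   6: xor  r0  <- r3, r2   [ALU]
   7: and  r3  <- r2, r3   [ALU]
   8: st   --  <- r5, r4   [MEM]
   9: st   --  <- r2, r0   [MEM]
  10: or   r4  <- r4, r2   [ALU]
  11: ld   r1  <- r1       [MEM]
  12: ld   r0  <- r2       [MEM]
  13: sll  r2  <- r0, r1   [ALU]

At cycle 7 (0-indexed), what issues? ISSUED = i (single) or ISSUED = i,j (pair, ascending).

ISSUED = 12

0. ld and @i0&i1  | dual
1. add sll @i2&i3  | dual
2. or mul @i4&i5  | dual
3. xor and @i6&i7  | dual
4. st @i8  | no-port MEM/MEM
5. st or @i9&i10  | dual
6. ld @i11  | no-port MEM/MEM
7. ld @i12  | RAW r0
8. sll @i13  | tail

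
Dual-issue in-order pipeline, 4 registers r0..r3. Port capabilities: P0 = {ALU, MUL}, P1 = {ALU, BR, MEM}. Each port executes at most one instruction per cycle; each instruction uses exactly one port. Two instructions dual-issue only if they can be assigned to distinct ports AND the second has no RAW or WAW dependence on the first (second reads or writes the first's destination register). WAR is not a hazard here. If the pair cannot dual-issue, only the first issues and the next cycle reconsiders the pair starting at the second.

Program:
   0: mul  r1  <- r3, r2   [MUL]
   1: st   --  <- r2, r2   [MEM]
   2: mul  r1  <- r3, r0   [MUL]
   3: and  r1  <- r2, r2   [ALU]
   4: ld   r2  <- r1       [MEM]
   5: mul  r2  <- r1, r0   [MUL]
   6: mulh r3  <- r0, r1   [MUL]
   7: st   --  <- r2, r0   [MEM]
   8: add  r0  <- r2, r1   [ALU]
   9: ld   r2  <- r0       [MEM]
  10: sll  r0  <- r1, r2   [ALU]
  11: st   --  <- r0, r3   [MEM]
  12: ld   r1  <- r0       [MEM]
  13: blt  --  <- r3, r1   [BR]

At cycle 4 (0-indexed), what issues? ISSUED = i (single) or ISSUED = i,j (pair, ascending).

ISSUED = 5

t=0 i0+i1:mul.MUL;st.MEM ; 2-wide
t=1 i2:mul.MUL ; WAW r1
t=2 i3:and.ALU ; RAW r1
t=3 i4:ld.MEM ; WAW r2
t=4 i5:mul.MUL ; no-port MUL/MUL
t=5 i6+i7:mulh.MUL;st.MEM ; 2-wide
t=6 i8:add.ALU ; RAW r0
t=7 i9:ld.MEM ; RAW r2
t=8 i10:sll.ALU ; RAW r0
t=9 i11:st.MEM ; no-port MEM/MEM
t=10 i12:ld.MEM ; no-port MEM/BR
t=11 i13:blt.BR ; tail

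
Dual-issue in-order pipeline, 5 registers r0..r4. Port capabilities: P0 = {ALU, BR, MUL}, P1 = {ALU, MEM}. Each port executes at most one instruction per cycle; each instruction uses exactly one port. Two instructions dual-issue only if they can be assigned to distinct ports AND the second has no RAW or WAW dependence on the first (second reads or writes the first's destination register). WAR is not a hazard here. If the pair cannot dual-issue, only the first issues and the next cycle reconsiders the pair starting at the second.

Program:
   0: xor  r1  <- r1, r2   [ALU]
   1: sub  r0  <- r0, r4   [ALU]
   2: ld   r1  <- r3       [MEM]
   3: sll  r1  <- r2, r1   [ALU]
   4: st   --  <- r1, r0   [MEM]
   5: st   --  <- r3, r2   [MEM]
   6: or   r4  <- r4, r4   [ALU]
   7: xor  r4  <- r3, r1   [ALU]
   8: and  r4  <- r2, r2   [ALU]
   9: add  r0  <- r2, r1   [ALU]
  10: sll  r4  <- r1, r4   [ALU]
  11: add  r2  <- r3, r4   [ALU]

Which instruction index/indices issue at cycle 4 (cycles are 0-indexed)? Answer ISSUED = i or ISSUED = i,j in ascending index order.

ISSUED = 5,6

0. xor/sub @i0+i1  | pair
1. ld @i2  | RAW+WAW r1
2. sll @i3  | RAW r1
3. st @i4  | no-port MEM/MEM
4. st/or @i5+i6  | pair
5. xor @i7  | WAW r4
6. and/add @i8+i9  | pair
7. sll @i10  | RAW r4
8. add @i11  | tail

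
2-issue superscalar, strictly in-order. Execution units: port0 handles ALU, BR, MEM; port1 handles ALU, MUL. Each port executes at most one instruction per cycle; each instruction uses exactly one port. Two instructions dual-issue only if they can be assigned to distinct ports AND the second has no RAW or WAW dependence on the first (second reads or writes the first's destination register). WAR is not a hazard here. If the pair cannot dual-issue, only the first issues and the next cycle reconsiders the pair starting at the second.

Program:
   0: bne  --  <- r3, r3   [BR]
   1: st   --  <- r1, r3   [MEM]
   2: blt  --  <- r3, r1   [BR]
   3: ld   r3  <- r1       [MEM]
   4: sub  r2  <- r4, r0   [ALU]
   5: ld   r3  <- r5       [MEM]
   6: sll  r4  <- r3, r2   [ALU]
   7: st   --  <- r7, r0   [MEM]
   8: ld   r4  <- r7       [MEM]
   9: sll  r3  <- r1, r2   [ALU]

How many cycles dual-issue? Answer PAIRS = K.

#0 head=0: bne i0 no-port BR/MEM
#1 head=1: st i1 no-port MEM/BR
#2 head=2: blt i2 no-port BR/MEM
#3 head=3: ld/sub i3+i4 dual
#4 head=5: ld i5 RAW r3
#5 head=6: sll/st i6+i7 dual
#6 head=8: ld/sll i8+i9 dual

PAIRS = 3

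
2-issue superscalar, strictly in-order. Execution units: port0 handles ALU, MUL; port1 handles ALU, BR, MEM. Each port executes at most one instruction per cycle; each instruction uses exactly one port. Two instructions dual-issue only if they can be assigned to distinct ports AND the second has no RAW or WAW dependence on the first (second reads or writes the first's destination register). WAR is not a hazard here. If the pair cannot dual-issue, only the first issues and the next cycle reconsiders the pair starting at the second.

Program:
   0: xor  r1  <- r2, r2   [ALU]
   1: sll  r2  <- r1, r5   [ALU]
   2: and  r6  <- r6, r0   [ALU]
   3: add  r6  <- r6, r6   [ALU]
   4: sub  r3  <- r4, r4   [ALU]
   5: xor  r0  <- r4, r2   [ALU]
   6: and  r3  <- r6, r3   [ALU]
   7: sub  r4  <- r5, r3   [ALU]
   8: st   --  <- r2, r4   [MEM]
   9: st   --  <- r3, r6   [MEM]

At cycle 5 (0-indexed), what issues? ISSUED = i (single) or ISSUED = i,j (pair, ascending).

c0: i0 xor.ALU  RAW r1
c1: i1&i2 sll.ALU and.ALU  dual
c2: i3&i4 add.ALU sub.ALU  dual
c3: i5&i6 xor.ALU and.ALU  dual
c4: i7 sub.ALU  RAW r4
c5: i8 st.MEM  no-port MEM/MEM
c6: i9 st.MEM  tail

ISSUED = 8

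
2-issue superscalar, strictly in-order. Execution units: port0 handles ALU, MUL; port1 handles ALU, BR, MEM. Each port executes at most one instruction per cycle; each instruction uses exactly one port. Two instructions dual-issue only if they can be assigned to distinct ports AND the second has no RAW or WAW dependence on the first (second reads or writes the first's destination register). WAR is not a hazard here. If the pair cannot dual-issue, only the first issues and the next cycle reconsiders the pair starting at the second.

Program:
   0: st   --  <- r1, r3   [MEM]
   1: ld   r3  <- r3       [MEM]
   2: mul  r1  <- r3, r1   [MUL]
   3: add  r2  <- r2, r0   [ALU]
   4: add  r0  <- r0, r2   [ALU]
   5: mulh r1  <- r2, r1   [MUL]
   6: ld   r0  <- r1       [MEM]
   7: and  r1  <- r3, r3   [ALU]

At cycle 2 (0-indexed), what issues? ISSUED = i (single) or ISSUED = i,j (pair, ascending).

ISSUED = 2,3

c0: i0 st.MEM  no-port MEM/MEM
c1: i1 ld.MEM  RAW r3
c2: i2,i3 mul.MUL;add.ALU  pair
c3: i4,i5 add.ALU;mulh.MUL  pair
c4: i6,i7 ld.MEM;and.ALU  pair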